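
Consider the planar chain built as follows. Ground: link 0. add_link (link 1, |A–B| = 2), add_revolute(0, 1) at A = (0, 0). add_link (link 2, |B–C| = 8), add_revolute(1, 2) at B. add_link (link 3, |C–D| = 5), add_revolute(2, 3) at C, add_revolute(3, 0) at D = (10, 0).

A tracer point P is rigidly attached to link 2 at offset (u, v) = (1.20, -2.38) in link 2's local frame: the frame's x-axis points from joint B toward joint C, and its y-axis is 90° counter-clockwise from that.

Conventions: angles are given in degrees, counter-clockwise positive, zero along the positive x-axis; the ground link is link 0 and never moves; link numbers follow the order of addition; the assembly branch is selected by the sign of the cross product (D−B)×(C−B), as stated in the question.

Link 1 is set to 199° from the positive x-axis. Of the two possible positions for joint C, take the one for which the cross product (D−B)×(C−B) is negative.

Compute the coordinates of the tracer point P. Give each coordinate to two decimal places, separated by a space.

A=(0,0), D=(10.00,0)
B = A + 2.00·(cos199°, sin199°) = (-1.8910, -0.6511)
|BD| = 11.9089
circle(B,8.00) ∩ circle(D,5.00): a=7.5919, h=2.5226
  candidates: C₊=(5.5515,2.2828) cross=30.042; C₋=(5.8274,-2.7549) cross=-30.042
  branch - wants cross < 0 → take C=(5.8274,-2.7549) (cross=-30.042)
ex = (C−B)/|BC| = (0.9648,-0.2630); ey = (0.2630,0.9648)
P = B + 1.20·ex + -2.38·ey = (-1.3591,-3.2629)

-1.36 -3.26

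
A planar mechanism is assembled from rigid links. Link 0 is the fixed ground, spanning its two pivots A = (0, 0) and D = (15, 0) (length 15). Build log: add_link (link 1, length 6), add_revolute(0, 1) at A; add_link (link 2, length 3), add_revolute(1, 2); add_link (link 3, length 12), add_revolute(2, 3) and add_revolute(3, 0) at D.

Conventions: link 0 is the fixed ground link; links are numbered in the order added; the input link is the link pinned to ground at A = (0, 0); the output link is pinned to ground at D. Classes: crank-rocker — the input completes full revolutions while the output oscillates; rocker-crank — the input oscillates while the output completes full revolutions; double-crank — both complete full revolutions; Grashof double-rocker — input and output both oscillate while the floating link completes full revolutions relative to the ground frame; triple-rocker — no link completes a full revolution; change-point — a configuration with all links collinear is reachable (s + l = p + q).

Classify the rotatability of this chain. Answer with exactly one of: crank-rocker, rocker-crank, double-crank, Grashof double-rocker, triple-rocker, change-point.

lengths: ground=15, input=6, coupler=3, output=12
sorted: s=3 (shortest), l=15 (longest), p+q=18
s + l = 18 vs p + q = 18
s + l = p + q → change-point (collinear configuration reachable)

change-point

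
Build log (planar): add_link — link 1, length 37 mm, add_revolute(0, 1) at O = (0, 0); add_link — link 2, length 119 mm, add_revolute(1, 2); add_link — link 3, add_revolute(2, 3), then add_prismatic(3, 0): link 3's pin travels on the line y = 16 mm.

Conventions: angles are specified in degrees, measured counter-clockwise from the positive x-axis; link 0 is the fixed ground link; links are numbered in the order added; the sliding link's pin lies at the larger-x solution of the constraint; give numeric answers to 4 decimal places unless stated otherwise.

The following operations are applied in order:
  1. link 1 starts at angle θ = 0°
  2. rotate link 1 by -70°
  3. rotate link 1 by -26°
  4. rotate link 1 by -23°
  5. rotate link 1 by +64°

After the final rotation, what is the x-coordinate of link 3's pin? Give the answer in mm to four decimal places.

geometry: r = 37 mm, L = 119 mm, e = 16 mm; θ starts at 0°
rotate link 1 by -70°: θ ← 0° -70° = -70°
rotate link 1 by -26°: θ ← -70° -26° = -96°
rotate link 1 by -23°: θ ← -96° -23° = -119°
rotate link 1 by +64°: θ ← -119° +64° = -55°
crank pin P = (r cos θ, r sin θ) = (21.222328, -30.308626)
h = r sin θ − e = -30.308626 − 16 = -46.308626
x = r cos θ + √(L² − h²) = 21.222328 + 109.619849 = 130.842177

130.8422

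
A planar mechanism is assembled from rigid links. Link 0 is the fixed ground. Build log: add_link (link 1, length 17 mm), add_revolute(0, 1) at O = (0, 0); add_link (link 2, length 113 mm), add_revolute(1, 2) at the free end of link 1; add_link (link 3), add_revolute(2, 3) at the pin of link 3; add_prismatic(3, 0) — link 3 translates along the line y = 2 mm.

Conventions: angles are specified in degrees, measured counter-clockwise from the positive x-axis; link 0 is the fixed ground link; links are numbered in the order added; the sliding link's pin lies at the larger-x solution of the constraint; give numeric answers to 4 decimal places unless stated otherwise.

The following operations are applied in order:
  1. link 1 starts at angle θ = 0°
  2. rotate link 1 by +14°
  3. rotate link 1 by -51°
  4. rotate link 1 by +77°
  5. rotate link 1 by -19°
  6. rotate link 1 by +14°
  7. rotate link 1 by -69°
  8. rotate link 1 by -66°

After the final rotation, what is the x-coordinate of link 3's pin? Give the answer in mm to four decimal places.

geometry: r = 17 mm, L = 113 mm, e = 2 mm; θ starts at 0°
rotate link 1 by +14°: θ ← 0° +14° = 14°
rotate link 1 by -51°: θ ← 14° -51° = -37°
rotate link 1 by +77°: θ ← -37° +77° = 40°
rotate link 1 by -19°: θ ← 40° -19° = 21°
rotate link 1 by +14°: θ ← 21° +14° = 35°
rotate link 1 by -69°: θ ← 35° -69° = -34°
rotate link 1 by -66°: θ ← -34° -66° = -100°
crank pin P = (r cos θ, r sin θ) = (-2.952019, -16.741732)
h = r sin θ − e = -16.741732 − 2 = -18.741732
x = r cos θ + √(L² − h²) = -2.952019 + 111.434947 = 108.482928

108.4829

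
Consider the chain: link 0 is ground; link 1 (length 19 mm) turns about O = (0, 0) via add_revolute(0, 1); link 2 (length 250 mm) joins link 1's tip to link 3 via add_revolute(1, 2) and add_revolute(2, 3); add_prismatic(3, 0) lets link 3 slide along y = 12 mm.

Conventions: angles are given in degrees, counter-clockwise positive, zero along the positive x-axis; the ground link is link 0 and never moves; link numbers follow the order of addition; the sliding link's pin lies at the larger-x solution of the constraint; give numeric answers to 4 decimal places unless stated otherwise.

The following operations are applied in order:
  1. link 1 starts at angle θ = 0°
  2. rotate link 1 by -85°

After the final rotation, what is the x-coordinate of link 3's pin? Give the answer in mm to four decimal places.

geometry: r = 19 mm, L = 250 mm, e = 12 mm; θ starts at 0°
rotate link 1 by -85°: θ ← 0° -85° = -85°
crank pin P = (r cos θ, r sin θ) = (1.655959, -18.927699)
h = r sin θ − e = -18.927699 − 12 = -30.927699
x = r cos θ + √(L² − h²) = 1.655959 + 248.079579 = 249.735538

249.7355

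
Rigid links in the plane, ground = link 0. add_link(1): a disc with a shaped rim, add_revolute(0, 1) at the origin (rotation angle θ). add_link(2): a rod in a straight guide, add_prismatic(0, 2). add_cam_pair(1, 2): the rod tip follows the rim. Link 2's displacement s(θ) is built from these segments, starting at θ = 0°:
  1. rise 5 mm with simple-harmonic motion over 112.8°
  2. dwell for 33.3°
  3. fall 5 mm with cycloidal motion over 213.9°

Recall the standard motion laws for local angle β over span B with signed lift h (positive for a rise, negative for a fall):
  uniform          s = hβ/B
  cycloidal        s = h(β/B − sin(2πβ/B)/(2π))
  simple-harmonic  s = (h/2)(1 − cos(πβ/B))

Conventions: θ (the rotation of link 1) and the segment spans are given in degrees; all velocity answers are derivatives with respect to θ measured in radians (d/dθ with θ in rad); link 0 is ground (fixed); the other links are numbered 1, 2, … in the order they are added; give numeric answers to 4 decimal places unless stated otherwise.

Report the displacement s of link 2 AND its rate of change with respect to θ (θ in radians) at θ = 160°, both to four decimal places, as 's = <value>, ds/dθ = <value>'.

segment 1 (0° to 112.8°, simple-harmonic, h = 5) is passed completely: s = 0.0000 + (5) = 5.0000
segment 2 (112.8° to 146.1°, dwell): s unchanged at 5.0000
θ = 160° falls in segment 3 (146.1° to 360°, cycloidal, h = -5): β = 160 − 146.1 = 13.9°, B = 213.9°; Δs = -5·(0.0650 − sin(2π·0.0650)/(2π)) = -0.0090; s = 5.0000 − 0.0090 = 4.9910
velocity in seg [146.1°–360°] (cycloidal), θ in radians: β = 13.9° = 0.2426 rad, B = 213.9° = 3.7333 rad; ds/dθ = (h/B)(1 − cos(2πβ/B)) = ((-5)/3.7333)(1 − cos(2π·0.0650)) = -0.110098 mm/rad

s = 4.9910, ds/dθ = -0.1101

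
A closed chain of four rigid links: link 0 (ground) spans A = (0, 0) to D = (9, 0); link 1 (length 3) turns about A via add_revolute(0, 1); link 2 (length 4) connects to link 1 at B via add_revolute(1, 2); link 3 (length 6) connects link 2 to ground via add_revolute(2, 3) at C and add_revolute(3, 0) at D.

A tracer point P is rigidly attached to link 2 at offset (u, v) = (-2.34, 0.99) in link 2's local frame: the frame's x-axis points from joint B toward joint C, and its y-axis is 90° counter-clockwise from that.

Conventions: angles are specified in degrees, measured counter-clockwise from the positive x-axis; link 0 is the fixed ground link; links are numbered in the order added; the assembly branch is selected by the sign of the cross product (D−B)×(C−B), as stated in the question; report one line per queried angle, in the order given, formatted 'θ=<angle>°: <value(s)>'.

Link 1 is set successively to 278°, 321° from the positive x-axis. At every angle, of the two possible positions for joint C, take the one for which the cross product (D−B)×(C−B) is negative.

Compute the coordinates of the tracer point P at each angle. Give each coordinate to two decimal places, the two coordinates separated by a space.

A=(0,0), D=(9.00,0)
θ=278°: B = A + 3.00·(cos278°, sin278°) = (0.4175, -2.9708)
θ=278°: |BD| = 9.0821
θ=278°: circle(B,4.00) ∩ circle(D,6.00): a=3.4400, h=2.0412
θ=278°:   candidates: C₊=(3.0006,0.0833) cross=18.538; C₋=(4.3360,-3.7745) cross=-18.538
θ=278°:   branch - wants cross < 0 → take C=(4.3360,-3.7745) (cross=-18.538)
θ=278°: ex = (C−B)/|BC| = (0.9796,-0.2009); ey = (0.2009,0.9796)
θ=278°: P = B + -2.34·ex + 0.99·ey = (-1.6759,-1.5308)
θ=321°: B = A + 3.00·(cos321°, sin321°) = (2.3314, -1.8880)
θ=321°: |BD| = 6.9307
θ=321°: circle(B,4.00) ∩ circle(D,6.00): a=2.0225, h=3.4510
θ=321°:   candidates: C₊=(3.3373,1.9835) cross=23.918; C₋=(5.2175,-4.6575) cross=-23.918
θ=321°:   branch - wants cross < 0 → take C=(5.2175,-4.6575) (cross=-23.918)
θ=321°: ex = (C−B)/|BC| = (0.7215,-0.6924); ey = (0.6924,0.7215)
θ=321°: P = B + -2.34·ex + 0.99·ey = (1.3286,0.4465)

θ=278°: -1.68 -1.53
θ=321°: 1.33 0.45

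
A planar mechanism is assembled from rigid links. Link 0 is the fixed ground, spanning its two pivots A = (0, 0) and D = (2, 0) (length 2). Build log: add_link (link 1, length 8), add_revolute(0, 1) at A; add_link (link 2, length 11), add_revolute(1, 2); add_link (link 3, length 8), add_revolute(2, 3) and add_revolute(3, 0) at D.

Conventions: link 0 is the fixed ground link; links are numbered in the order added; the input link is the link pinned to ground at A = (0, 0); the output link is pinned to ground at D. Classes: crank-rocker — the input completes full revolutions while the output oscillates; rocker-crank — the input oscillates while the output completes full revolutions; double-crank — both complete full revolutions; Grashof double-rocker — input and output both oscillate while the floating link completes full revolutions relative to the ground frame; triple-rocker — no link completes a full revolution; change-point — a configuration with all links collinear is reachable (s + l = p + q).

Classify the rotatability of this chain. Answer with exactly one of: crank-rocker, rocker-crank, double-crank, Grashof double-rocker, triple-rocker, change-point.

lengths: ground=2, input=8, coupler=11, output=8
sorted: s=2 (shortest), l=11 (longest), p+q=16
s + l = 13 vs p + q = 16
s + l < p + q (Grashof) with shortest = ground link → double-crank

double-crank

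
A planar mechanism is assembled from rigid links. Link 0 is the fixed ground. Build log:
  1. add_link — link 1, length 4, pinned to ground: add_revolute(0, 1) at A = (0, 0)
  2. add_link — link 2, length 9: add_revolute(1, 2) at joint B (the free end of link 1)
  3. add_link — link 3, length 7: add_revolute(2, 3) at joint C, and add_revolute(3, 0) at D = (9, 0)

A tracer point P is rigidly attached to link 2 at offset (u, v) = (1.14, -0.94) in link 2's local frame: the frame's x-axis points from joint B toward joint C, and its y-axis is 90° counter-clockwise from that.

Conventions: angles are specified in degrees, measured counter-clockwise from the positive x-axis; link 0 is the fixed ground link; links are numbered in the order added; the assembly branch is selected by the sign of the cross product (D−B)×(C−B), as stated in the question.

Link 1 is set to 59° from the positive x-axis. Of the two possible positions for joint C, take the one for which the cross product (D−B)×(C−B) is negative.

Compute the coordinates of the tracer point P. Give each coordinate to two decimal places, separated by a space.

A=(0,0), D=(9.00,0)
B = A + 4.00·(cos59°, sin59°) = (2.0602, 3.4287)
|BD| = 7.7406
circle(B,9.00) ∩ circle(D,7.00): a=5.9373, h=6.7637
  candidates: C₊=(10.3792,6.8628) cross=52.356; C₋=(4.3873,-5.2653) cross=-52.356
  branch - wants cross < 0 → take C=(4.3873,-5.2653) (cross=-52.356)
ex = (C−B)/|BC| = (0.2586,-0.9660); ey = (0.9660,0.2586)
P = B + 1.14·ex + -0.94·ey = (1.4469,2.0844)

1.45 2.08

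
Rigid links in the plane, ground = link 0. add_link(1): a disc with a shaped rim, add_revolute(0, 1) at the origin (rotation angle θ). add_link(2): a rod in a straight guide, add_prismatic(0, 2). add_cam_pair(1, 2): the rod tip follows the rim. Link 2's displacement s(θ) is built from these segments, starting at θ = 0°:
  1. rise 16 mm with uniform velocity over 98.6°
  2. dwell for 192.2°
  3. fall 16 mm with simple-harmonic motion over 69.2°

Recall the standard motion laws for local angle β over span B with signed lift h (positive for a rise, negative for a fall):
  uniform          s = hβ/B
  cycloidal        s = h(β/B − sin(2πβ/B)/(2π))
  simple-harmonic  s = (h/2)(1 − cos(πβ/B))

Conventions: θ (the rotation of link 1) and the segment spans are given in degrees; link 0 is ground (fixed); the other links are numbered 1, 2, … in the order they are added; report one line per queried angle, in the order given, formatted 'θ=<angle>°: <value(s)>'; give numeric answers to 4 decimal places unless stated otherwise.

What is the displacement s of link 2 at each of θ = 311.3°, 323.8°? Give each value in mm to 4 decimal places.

segment 1 (0° to 98.6°, uniform, h = 16) is passed completely: s = 0.0000 + (16) = 16.0000
segment 2 (98.6° to 290.8°, dwell): s unchanged at 16.0000
θ = 311.3° falls in segment 3 (290.8° to 360°, simple-harmonic, h = -16): β = 311.3 − 290.8 = 20.5°, B = 69.2°; Δs = -16/2·(1 − cos(π·0.2962)) = -3.2217; s = 16.0000 − 3.2217 = 12.7783
θ = 323.8° falls in segment 3 (290.8° to 360°, simple-harmonic, h = -16): β = 323.8 − 290.8 = 33°, B = 69.2°; Δs = -16/2·(1 − cos(π·0.4769)) = -7.4194; s = 16.0000 − 7.4194 = 8.5806

θ=311.3°: 12.7783
θ=323.8°: 8.5806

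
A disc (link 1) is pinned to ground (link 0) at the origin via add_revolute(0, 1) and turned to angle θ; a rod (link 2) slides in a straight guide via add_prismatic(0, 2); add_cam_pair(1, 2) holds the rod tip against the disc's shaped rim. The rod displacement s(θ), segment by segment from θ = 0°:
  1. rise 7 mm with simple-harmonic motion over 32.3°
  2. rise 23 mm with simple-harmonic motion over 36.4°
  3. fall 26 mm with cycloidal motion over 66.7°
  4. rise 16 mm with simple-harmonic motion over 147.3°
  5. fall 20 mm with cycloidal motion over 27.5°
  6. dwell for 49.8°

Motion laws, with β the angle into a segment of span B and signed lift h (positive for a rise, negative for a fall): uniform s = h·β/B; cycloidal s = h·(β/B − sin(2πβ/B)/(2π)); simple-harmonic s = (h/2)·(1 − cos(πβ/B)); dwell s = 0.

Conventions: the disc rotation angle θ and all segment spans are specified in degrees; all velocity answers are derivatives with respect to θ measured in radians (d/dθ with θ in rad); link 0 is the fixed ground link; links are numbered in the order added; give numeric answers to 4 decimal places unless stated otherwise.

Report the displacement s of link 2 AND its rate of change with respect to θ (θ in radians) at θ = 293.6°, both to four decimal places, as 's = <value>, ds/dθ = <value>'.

segment 1 (0° to 32.3°, simple-harmonic, h = 7) is passed completely: s = 0.0000 + (7) = 7.0000
segment 2 (32.3° to 68.7°, simple-harmonic, h = 23) is passed completely: s = 7.0000 + (23) = 30.0000
segment 3 (68.7° to 135.4°, cycloidal, h = -26) is passed completely: s = 30.0000 + (-26) = 4.0000
segment 4 (135.4° to 282.7°, simple-harmonic, h = 16) is passed completely: s = 4.0000 + (16) = 20.0000
θ = 293.6° falls in segment 5 (282.7° to 310.2°, cycloidal, h = -20): β = 293.6 − 282.7 = 10.9°, B = 27.5°; Δs = -20·(0.3964 − sin(2π·0.3964)/(2π)) = -5.9980; s = 20.0000 − 5.9980 = 14.0020
velocity in seg [282.7°–310.2°] (cycloidal), θ in radians: β = 10.9° = 0.1902 rad, B = 27.5° = 0.4800 rad; ds/dθ = (h/B)(1 − cos(2πβ/B)) = ((-20)/0.4800)(1 − cos(2π·0.3964)) = -74.812759 mm/rad

s = 14.0020, ds/dθ = -74.8128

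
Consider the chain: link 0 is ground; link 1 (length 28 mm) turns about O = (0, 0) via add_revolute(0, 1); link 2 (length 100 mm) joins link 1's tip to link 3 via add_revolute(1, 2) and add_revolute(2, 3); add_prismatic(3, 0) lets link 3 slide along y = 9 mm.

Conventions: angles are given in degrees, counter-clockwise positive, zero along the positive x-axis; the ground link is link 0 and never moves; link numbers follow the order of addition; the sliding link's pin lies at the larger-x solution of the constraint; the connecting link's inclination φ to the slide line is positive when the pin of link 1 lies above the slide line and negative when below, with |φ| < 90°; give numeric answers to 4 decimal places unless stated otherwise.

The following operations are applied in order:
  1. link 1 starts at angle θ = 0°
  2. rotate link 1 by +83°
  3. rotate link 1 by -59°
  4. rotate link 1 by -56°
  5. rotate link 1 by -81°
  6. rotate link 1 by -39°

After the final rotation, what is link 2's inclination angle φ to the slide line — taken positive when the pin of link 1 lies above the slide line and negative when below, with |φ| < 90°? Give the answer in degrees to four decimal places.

geometry: r = 28 mm, L = 100 mm, e = 9 mm; θ starts at 0°
rotate link 1 by +83°: θ ← 0° +83° = 83°
rotate link 1 by -59°: θ ← 83° -59° = 24°
rotate link 1 by -56°: θ ← 24° -56° = -32°
rotate link 1 by -81°: θ ← -32° -81° = -113°
rotate link 1 by -39°: θ ← -113° -39° = -152°
h = r sin θ − e = -13.145204 − 9 = -22.145204
sin φ = h / L = -22.145204 / 100 = -0.22145204
φ = arcsin(-0.22145204) = -12.794332°

-12.7943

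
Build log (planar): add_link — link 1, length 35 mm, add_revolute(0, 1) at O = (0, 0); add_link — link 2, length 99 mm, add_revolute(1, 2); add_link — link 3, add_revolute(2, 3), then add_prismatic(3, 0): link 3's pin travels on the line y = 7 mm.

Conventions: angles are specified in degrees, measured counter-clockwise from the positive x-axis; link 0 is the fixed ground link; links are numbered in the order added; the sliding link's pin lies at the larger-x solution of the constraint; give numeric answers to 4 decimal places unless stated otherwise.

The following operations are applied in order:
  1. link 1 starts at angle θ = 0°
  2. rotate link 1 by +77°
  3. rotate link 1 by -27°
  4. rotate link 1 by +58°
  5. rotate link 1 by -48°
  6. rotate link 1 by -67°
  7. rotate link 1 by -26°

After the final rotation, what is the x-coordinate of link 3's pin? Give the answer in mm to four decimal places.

geometry: r = 35 mm, L = 99 mm, e = 7 mm; θ starts at 0°
rotate link 1 by +77°: θ ← 0° +77° = 77°
rotate link 1 by -27°: θ ← 77° -27° = 50°
rotate link 1 by +58°: θ ← 50° +58° = 108°
rotate link 1 by -48°: θ ← 108° -48° = 60°
rotate link 1 by -67°: θ ← 60° -67° = -7°
rotate link 1 by -26°: θ ← -7° -26° = -33°
crank pin P = (r cos θ, r sin θ) = (29.353470, -19.062366)
h = r sin θ − e = -19.062366 − 7 = -26.062366
x = r cos θ + √(L² − h²) = 29.353470 + 95.507869 = 124.861339

124.8613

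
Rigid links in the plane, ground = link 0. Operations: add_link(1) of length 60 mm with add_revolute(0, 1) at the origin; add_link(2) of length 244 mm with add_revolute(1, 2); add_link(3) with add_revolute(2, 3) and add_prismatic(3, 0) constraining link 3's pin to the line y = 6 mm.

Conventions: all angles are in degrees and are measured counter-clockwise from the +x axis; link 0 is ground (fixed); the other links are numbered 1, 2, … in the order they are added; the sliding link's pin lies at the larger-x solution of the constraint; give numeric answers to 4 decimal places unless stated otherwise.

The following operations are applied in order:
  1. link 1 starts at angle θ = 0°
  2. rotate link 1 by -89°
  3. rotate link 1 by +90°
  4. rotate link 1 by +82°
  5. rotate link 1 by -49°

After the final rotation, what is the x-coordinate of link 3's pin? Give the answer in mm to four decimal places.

geometry: r = 60 mm, L = 244 mm, e = 6 mm; θ starts at 0°
rotate link 1 by -89°: θ ← 0° -89° = -89°
rotate link 1 by +90°: θ ← -89° +90° = 1°
rotate link 1 by +82°: θ ← 1° +82° = 83°
rotate link 1 by -49°: θ ← 83° -49° = 34°
crank pin P = (r cos θ, r sin θ) = (49.742254, 33.551574)
h = r sin θ − e = 33.551574 − 6 = 27.551574
x = r cos θ + √(L² − h²) = 49.742254 + 242.439499 = 292.181754

292.1818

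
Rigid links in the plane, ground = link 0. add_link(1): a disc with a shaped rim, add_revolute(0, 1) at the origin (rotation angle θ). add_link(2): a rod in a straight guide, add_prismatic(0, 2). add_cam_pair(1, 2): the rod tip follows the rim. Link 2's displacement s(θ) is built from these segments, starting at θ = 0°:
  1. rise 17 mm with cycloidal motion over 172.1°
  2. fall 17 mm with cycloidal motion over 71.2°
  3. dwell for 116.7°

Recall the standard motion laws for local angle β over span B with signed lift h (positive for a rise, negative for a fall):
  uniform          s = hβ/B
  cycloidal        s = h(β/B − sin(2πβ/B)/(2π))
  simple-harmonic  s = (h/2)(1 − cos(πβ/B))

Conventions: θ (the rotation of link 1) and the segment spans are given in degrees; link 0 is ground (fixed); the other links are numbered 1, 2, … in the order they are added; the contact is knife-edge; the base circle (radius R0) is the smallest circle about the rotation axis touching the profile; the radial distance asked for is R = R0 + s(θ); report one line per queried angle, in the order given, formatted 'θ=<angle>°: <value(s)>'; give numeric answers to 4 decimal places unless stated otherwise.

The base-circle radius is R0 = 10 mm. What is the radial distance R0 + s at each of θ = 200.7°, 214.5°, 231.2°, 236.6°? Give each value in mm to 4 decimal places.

segment 1 (0° to 172.1°, cycloidal, h = 17) is passed completely: s = 0.0000 + (17) = 17.0000
θ = 200.7° falls in segment 2 (172.1° to 243.3°, cycloidal, h = -17): β = 200.7 − 172.1 = 28.6°, B = 71.2°; Δs = -17·(0.4017 − sin(2π·0.4017)/(2π)) = -5.2616; s = 17.0000 − 5.2616 = 11.7384
θ = 214.5° falls in segment 2 (172.1° to 243.3°, cycloidal, h = -17): β = 214.5 − 172.1 = 42.4°, B = 71.2°; Δs = -17·(0.5955 − sin(2π·0.5955)/(2π)) = -11.6515; s = 17.0000 − 11.6515 = 5.3485
θ = 231.2° falls in segment 2 (172.1° to 243.3°, cycloidal, h = -17): β = 231.2 − 172.1 = 59.1°, B = 71.2°; Δs = -17·(0.8301 − sin(2π·0.8301)/(2π)) = -16.4815; s = 17.0000 − 16.4815 = 0.5185
θ = 236.6° falls in segment 2 (172.1° to 243.3°, cycloidal, h = -17): β = 236.6 − 172.1 = 64.5°, B = 71.2°; Δs = -17·(0.9059 − sin(2π·0.9059)/(2π)) = -16.9084; s = 17.0000 − 16.9084 = 0.0916
θ=200.7°: R = R0 + s = 10 + 11.7384 = 21.7384
θ=214.5°: R = R0 + s = 10 + 5.3485 = 15.3485
θ=231.2°: R = R0 + s = 10 + 0.5185 = 10.5185
θ=236.6°: R = R0 + s = 10 + 0.0916 = 10.0916

θ=200.7°: 21.7384
θ=214.5°: 15.3485
θ=231.2°: 10.5185
θ=236.6°: 10.0916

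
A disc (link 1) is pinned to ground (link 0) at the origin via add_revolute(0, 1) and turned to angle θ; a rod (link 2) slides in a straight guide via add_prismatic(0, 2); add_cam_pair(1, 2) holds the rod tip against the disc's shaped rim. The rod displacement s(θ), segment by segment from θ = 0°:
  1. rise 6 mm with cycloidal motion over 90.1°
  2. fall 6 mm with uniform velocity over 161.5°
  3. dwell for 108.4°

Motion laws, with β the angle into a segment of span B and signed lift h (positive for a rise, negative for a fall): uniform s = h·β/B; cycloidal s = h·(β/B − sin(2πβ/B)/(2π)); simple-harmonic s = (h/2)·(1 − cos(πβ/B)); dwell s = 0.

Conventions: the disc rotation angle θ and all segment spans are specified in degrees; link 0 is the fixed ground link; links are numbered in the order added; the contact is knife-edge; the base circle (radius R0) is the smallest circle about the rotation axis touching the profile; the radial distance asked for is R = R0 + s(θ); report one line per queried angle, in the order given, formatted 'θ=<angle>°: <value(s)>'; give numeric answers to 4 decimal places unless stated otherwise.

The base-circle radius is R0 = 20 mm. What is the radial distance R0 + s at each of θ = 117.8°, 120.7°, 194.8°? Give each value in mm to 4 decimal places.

segment 1 (0° to 90.1°, cycloidal, h = 6) is passed completely: s = 0.0000 + (6) = 6.0000
θ = 117.8° falls in segment 2 (90.1° to 251.6°, uniform, h = -6): β = 117.8 − 90.1 = 27.7°, B = 161.5°; Δs = -6·27.7/161.5 = -1.0291; s = 6.0000 − 1.0291 = 4.9709
θ = 120.7° falls in segment 2 (90.1° to 251.6°, uniform, h = -6): β = 120.7 − 90.1 = 30.6°, B = 161.5°; Δs = -6·30.6/161.5 = -1.1368; s = 6.0000 − 1.1368 = 4.8632
θ = 194.8° falls in segment 2 (90.1° to 251.6°, uniform, h = -6): β = 194.8 − 90.1 = 104.7°, B = 161.5°; Δs = -6·104.7/161.5 = -3.8898; s = 6.0000 − 3.8898 = 2.1102
θ=117.8°: R = R0 + s = 20 + 4.9709 = 24.9709
θ=120.7°: R = R0 + s = 20 + 4.8632 = 24.8632
θ=194.8°: R = R0 + s = 20 + 2.1102 = 22.1102

θ=117.8°: 24.9709
θ=120.7°: 24.8632
θ=194.8°: 22.1102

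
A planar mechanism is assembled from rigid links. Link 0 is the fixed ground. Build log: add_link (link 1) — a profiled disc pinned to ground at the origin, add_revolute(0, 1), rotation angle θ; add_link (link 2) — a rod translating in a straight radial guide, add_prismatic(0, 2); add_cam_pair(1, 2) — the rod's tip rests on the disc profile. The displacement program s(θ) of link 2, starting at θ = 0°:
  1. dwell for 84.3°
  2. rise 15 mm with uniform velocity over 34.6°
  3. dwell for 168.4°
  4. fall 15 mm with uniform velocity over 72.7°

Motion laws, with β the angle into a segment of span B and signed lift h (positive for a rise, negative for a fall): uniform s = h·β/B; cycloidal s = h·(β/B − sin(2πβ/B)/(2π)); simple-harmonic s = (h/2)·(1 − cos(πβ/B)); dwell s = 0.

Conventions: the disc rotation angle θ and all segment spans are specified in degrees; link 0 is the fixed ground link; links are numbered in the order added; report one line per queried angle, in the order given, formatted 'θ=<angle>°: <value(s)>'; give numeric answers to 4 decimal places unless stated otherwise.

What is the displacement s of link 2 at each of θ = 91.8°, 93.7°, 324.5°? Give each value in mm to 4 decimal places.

seg 1 [0°–84.3°] dwell: s stays 0.0000
seg 2 [84.3°–118.9°] uniform, h=15: θ=91.8° here. β=7.5, B=34.6. 15·7.5/34.6 = 3.2514 → s = 3.2514
seg 2 [84.3°–118.9°] uniform, h=15: θ=93.7° here. β=9.4, B=34.6. 15·9.4/34.6 = 4.0751 → s = 4.0751
seg 2 [84.3°–118.9°] uniform, h=15: full span → s += 15 → s = 15.0000
seg 3 [118.9°–287.3°] dwell: s stays 15.0000
seg 4 [287.3°–360°] uniform, h=-15: θ=324.5° here. β=37.2, B=72.7. -15·37.2/72.7 = -7.6754 → s = 7.3246

θ=91.8°: 3.2514
θ=93.7°: 4.0751
θ=324.5°: 7.3246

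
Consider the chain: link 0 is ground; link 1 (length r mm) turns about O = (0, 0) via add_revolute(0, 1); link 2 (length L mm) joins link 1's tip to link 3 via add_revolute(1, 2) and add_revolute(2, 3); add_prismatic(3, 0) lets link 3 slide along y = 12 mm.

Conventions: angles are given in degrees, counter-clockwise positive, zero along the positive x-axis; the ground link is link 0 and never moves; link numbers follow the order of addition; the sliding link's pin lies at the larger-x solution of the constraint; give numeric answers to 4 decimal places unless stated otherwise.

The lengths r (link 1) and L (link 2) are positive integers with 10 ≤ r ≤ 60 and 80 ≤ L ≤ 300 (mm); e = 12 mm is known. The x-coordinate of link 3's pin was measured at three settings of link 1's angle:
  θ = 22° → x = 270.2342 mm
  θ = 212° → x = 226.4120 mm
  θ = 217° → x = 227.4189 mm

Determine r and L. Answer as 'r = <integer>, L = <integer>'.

constraint per measurement: (x − r cos θ)² + (r sin θ − e)² = L²
subtracting the θ₁ and θ₂ equations cancels the r² and L² terms:
r = (x₁² − x₂²) / (2[(x₁cos θ₁ + e sin θ₁) − (x₂cos θ₂ + e sin θ₂)]) = 24.0000 → r = 24
L² = (x₁ − r cos θ₁)² + (r sin θ₁ − e)² = 61504.0237 → L = 248.0000 → L = 248
check at θ₃=217°: x = 227.4189 (printed 227.4189) ✓

r = 24, L = 248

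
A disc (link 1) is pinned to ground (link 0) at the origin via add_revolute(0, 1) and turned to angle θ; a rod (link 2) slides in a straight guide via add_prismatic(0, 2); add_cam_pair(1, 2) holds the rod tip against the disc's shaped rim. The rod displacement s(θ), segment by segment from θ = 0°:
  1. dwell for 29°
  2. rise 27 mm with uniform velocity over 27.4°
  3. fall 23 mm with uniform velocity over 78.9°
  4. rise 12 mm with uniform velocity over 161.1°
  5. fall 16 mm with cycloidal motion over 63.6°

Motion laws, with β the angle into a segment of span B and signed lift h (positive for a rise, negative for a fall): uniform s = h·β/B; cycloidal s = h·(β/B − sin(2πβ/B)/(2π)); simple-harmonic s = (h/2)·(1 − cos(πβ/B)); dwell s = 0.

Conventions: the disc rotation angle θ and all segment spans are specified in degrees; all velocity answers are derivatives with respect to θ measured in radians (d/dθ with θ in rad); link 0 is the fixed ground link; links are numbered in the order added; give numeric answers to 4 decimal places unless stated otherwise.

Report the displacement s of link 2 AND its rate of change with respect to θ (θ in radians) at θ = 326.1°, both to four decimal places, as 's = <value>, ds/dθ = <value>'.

segment 1 (0° to 29°, dwell): s unchanged at 0.0000
segment 2 (29° to 56.4°, uniform, h = 27) is passed completely: s = 0.0000 + (27) = 27.0000
segment 3 (56.4° to 135.3°, uniform, h = -23) is passed completely: s = 27.0000 + (-23) = 4.0000
segment 4 (135.3° to 296.4°, uniform, h = 12) is passed completely: s = 4.0000 + (12) = 16.0000
θ = 326.1° falls in segment 5 (296.4° to 360°, cycloidal, h = -16): β = 326.1 − 296.4 = 29.7°, B = 63.6°; Δs = -16·(0.4670 − sin(2π·0.4670)/(2π)) = -6.9472; s = 16.0000 − 6.9472 = 9.0528
velocity in seg [296.4°–360°] (cycloidal), θ in radians: β = 29.7° = 0.5184 rad, B = 63.6° = 1.1100 rad; ds/dθ = (h/B)(1 − cos(2πβ/B)) = ((-16)/1.1100)(1 − cos(2π·0.4670)) = -28.518978 mm/rad

s = 9.0528, ds/dθ = -28.5190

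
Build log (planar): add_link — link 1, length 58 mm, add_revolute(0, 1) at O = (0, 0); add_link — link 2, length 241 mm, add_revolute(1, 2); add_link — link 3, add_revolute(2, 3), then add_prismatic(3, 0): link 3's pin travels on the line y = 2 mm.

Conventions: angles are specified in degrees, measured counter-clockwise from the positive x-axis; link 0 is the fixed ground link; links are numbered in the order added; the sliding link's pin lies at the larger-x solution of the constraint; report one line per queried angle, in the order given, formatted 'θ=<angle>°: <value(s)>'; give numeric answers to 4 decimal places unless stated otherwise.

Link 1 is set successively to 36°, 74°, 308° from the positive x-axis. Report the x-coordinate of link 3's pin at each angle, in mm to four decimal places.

geometry: r = 58 mm, L = 241 mm, e = 2 mm
θ=36°: crank pin P = (r cos θ, r sin θ) = (46.922986, 34.091545)
θ=36°: h = r sin θ − e = 34.091545 − 2 = 32.091545
θ=36°: x = r cos θ + √(L² − h²) = 46.922986 + 238.853790 = 285.776775
θ=74°: crank pin P = (r cos θ, r sin θ) = (15.986967, 55.753178)
θ=74°: h = r sin θ − e = 55.753178 − 2 = 53.753178
θ=74°: x = r cos θ + √(L² − h²) = 15.986967 + 234.928917 = 250.915883
θ=308°: crank pin P = (r cos θ, r sin θ) = (35.708366, -45.704624)
θ=308°: h = r sin θ − e = -45.704624 − 2 = -47.704624
θ=308°: x = r cos θ + √(L² − h²) = 35.708366 + 236.231388 = 271.939754

θ=36°: 285.7768
θ=74°: 250.9159
θ=308°: 271.9398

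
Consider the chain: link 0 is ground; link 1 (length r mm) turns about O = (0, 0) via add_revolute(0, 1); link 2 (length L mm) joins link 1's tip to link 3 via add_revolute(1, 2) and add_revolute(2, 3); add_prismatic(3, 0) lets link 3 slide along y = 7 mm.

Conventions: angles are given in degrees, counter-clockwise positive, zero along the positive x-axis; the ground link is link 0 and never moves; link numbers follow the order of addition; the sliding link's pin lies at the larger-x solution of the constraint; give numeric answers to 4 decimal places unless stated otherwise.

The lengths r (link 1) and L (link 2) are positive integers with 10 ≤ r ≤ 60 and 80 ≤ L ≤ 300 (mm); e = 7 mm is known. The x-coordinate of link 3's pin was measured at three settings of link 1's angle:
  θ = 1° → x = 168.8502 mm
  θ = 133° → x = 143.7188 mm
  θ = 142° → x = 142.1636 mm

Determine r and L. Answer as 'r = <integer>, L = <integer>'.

constraint per measurement: (x − r cos θ)² + (r sin θ − e)² = L²
subtracting the θ₁ and θ₂ equations cancels the r² and L² terms:
r = (x₁² − x₂²) / (2[(x₁cos θ₁ + e sin θ₁) − (x₂cos θ₂ + e sin θ₂)]) = 15.0000 → r = 15
L² = (x₁ − r cos θ₁)² + (r sin θ₁ − e)² = 23715.9905 → L = 154.0000 → L = 154
check at θ₃=142°: x = 142.1636 (printed 142.1636) ✓

r = 15, L = 154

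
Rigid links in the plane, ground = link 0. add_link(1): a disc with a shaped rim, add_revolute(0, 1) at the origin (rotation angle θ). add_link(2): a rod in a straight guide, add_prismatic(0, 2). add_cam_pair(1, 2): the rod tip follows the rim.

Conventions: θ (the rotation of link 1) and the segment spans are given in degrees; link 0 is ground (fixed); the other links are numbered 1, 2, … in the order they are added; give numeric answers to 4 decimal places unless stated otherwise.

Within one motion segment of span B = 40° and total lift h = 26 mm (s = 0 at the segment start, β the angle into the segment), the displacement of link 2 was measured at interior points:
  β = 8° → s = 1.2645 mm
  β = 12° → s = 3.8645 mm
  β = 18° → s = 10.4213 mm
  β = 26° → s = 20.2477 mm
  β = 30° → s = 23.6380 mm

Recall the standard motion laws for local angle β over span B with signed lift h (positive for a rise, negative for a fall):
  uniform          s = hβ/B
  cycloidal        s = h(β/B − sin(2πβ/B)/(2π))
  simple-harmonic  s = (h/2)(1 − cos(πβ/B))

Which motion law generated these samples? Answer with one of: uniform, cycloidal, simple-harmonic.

candidates at β/B = r: uniform s = h·r (linear in β); cycloidal s = h·(r − sin(2πr)/(2π)); simple-harmonic s = (h/2)(1 − cos(πr))
β=8°: printed 1.2645 | uniform 5.2000, cycloidal 1.2645, simple-harmonic 2.4828
β=12°: printed 3.8645 | uniform 7.8000, cycloidal 3.8645, simple-harmonic 5.3588
β=18°: printed 10.4213 | uniform 11.7000, cycloidal 10.4213, simple-harmonic 10.9664
β=26°: printed 20.2477 | uniform 16.9000, cycloidal 20.2477, simple-harmonic 18.9019
β=30°: printed 23.6380 | uniform 19.5000, cycloidal 23.6380, simple-harmonic 22.1924
only one law matches every sample → cycloidal

cycloidal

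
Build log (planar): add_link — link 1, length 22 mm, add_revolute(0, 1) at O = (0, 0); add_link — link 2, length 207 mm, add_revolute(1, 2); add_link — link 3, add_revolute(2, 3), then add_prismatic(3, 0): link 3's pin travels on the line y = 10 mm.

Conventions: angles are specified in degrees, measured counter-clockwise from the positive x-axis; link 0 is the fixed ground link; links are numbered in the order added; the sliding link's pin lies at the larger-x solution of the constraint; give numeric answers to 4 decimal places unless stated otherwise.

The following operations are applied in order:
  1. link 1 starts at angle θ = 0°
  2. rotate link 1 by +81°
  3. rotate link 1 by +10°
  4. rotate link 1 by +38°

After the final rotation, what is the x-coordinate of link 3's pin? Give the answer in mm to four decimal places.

geometry: r = 22 mm, L = 207 mm, e = 10 mm; θ starts at 0°
rotate link 1 by +81°: θ ← 0° +81° = 81°
rotate link 1 by +10°: θ ← 81° +10° = 91°
rotate link 1 by +38°: θ ← 91° +38° = 129°
crank pin P = (r cos θ, r sin θ) = (-13.845049, 17.097211)
h = r sin θ − e = 17.097211 − 10 = 7.097211
x = r cos θ + √(L² − h²) = -13.845049 + 206.878297 = 193.033248

193.0332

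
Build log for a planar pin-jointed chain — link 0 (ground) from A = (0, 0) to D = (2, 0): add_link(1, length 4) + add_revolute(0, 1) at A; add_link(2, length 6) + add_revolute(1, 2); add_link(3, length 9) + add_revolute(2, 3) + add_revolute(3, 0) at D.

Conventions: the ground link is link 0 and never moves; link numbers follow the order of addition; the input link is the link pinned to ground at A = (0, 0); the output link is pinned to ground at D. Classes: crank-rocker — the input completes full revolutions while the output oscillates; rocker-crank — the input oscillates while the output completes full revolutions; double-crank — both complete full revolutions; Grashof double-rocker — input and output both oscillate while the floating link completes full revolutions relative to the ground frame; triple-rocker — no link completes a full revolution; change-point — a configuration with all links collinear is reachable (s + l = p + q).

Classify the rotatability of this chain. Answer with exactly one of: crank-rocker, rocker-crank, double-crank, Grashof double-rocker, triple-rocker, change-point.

lengths: ground=2, input=4, coupler=6, output=9
sorted: s=2 (shortest), l=9 (longest), p+q=10
s + l = 11 vs p + q = 10
s + l > p + q → non-Grashof → no link fully rotates → triple-rocker

triple-rocker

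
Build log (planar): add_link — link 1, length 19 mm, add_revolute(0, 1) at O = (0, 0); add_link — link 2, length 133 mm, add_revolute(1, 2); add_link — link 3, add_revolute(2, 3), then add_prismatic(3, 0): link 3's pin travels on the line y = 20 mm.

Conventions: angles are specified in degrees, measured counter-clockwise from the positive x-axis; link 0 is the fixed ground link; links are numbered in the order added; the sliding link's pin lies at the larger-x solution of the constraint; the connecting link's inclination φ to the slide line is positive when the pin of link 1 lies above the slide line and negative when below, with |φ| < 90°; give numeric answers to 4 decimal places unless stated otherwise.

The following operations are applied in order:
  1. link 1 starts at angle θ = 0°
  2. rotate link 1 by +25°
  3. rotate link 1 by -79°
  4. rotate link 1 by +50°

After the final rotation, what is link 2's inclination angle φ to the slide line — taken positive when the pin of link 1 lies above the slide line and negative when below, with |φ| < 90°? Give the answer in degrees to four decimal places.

geometry: r = 19 mm, L = 133 mm, e = 20 mm; θ starts at 0°
rotate link 1 by +25°: θ ← 0° +25° = 25°
rotate link 1 by -79°: θ ← 25° -79° = -54°
rotate link 1 by +50°: θ ← -54° +50° = -4°
h = r sin θ − e = -1.325373 − 20 = -21.325373
sin φ = h / L = -21.325373 / 133 = -0.16034115
φ = arcsin(-0.16034115) = -9.226698°

-9.2267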